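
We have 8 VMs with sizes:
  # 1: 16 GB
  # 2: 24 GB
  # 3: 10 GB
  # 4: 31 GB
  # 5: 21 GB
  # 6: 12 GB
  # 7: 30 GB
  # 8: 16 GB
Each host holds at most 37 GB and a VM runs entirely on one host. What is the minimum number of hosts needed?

Total = 31 + 30 + 24 + 21 + 16 + 16 + 12 + 10 = 160 GB.
Lower bound: ⌈160/37⌉ = 5 hosts.
A packing using 5 hosts:
  host 1: 31 = 31
  host 2: 30 = 30
  host 3: 24 + 12 = 36
  host 4: 21 + 16 = 37
  host 5: 16 + 10 = 26
This matches the lower bound, so 5 is optimal.

5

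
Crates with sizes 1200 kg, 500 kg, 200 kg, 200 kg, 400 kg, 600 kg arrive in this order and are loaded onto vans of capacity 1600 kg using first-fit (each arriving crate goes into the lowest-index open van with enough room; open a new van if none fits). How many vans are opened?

2

  1200 → van 1 (new)  [load 1200/1600]
  500 → van 2 (new)  [load 500/1600]
  200 → van 1  [load 1400/1600]
  200 → van 1  [load 1600/1600]
  400 → van 2  [load 900/1600]
  600 → van 2  [load 1500/1600]
2 vans opened.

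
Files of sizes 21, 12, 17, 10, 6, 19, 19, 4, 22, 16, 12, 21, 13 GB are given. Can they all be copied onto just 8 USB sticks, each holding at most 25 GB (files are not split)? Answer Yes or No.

No

Total = 192 GB; ⌈192/25⌉ = 8.
The bound of 8 does not rule out 8, but exhaustive search shows no assignment into 8 USB sticks of capacity 25 GB exists — the minimum is 9.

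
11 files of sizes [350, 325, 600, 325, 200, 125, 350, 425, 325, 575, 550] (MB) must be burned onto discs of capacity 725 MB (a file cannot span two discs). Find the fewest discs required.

Total = 600 + 575 + 550 + 425 + 350 + 350 + 325 + 325 + 325 + 200 + 125 = 4150 MB.
Lower bound: ⌈4150/725⌉ = 6 discs.
A packing using 7 discs:
  disc 1: 600 + 125 = 725
  disc 2: 575 = 575
  disc 3: 550 = 550
  disc 4: 425 + 200 = 625
  disc 5: 350 + 350 = 700
  disc 6: 325 + 325 = 650
  disc 7: 325 = 325
No arrangement into 6 discs stays within capacity, so 7 is optimal.

7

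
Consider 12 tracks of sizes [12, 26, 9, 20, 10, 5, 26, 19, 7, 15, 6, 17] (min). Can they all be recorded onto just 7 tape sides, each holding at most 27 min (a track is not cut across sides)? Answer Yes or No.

Yes

A valid assignment using 7 tape sides:
  side 1: 26 = 26
  side 2: 26 = 26
  side 3: 20 + 7 = 27
  side 4: 19 + 6 = 25
  side 5: 17 + 10 = 27
  side 6: 15 + 12 = 27
  side 7: 9 + 5 = 14
Every load is within 27 min, so 7 tape sides suffice.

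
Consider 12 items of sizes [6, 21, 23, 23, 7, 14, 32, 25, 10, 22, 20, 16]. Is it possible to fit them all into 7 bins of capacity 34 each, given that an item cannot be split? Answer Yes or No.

Total = 219; ⌈219/34⌉ = 7.
The bound of 7 does not rule out 7, but exhaustive search shows no assignment into 7 bins of capacity 34 exists — the minimum is 8.

No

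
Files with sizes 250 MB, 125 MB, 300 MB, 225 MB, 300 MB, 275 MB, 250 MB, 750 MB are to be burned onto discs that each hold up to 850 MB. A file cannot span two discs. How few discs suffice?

4

Total = 750 + 300 + 300 + 275 + 250 + 250 + 225 + 125 = 2475 MB.
Lower bound: ⌈2475/850⌉ = 3 discs.
A packing using 4 discs:
  disc 1: 750 = 750
  disc 2: 300 + 300 + 250 = 850
  disc 3: 275 + 250 + 225 = 750
  disc 4: 125 = 125
No arrangement into 3 discs stays within capacity, so 4 is optimal.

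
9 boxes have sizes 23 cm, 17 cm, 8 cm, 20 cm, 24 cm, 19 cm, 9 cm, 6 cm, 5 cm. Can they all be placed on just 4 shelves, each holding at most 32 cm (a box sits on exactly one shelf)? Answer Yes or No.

No

Total = 131 cm; ⌈131/32⌉ = 5.
At least 5 shelves are required, but only 4 are allowed.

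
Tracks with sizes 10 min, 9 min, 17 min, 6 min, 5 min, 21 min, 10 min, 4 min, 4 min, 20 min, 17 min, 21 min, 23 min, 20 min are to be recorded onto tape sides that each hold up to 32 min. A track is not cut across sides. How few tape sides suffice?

Total = 23 + 21 + 21 + 20 + 20 + 17 + 17 + 10 + 10 + 9 + 6 + 5 + 4 + 4 = 187 min.
Lower bound: ⌈187/32⌉ = 6 tape sides.
Also, 7 tracks each exceed 16 min, and no two of those can share a side, so at least 7 tape sides are needed.
A packing using 7 tape sides:
  side 1: 23 + 9 = 32
  side 2: 21 + 10 = 31
  side 3: 21 + 10 = 31
  side 4: 20 + 6 + 5 = 31
  side 5: 20 + 4 + 4 = 28
  side 6: 17 = 17
  side 7: 17 = 17
This matches the lower bound, so 7 is optimal.

7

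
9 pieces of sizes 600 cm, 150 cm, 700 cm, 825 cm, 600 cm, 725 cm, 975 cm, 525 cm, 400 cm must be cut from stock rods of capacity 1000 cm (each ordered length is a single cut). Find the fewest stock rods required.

Total = 975 + 825 + 725 + 700 + 600 + 600 + 525 + 400 + 150 = 5500 cm.
Lower bound: ⌈5500/1000⌉ = 6 stock rods.
Also, 7 pieces each exceed 500 cm, and no two of those can share a stock rod, so at least 7 stock rods are needed.
A packing using 7 stock rods:
  stock rod 1: 975 = 975
  stock rod 2: 825 + 150 = 975
  stock rod 3: 725 = 725
  stock rod 4: 700 = 700
  stock rod 5: 600 + 400 = 1000
  stock rod 6: 600 = 600
  stock rod 7: 525 = 525
This matches the lower bound, so 7 is optimal.

7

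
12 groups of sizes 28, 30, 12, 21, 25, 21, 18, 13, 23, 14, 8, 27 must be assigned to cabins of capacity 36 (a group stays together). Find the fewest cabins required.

8

Total = 30 + 28 + 27 + 25 + 23 + 21 + 21 + 18 + 14 + 13 + 12 + 8 = 240.
Lower bound: ⌈240/36⌉ = 7 cabins.
A packing using 8 cabins:
  cabin 1: 30 = 30
  cabin 2: 28 + 8 = 36
  cabin 3: 27 = 27
  cabin 4: 25 = 25
  cabin 5: 23 + 13 = 36
  cabin 6: 21 + 14 = 35
  cabin 7: 21 + 12 = 33
  cabin 8: 18 = 18
No arrangement into 7 cabins stays within capacity, so 8 is optimal.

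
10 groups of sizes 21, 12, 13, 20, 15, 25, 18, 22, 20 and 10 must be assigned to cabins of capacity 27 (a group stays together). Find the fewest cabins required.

8

Total = 25 + 22 + 21 + 20 + 20 + 18 + 15 + 13 + 12 + 10 = 176.
Lower bound: ⌈176/27⌉ = 7 cabins.
A packing using 8 cabins:
  cabin 1: 25 = 25
  cabin 2: 22 = 22
  cabin 3: 21 = 21
  cabin 4: 20 = 20
  cabin 5: 20 = 20
  cabin 6: 18 = 18
  cabin 7: 15 + 12 = 27
  cabin 8: 13 + 10 = 23
No arrangement into 7 cabins stays within capacity, so 8 is optimal.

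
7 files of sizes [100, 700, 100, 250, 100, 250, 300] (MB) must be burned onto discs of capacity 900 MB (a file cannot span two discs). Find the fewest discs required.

2

Total = 700 + 300 + 250 + 250 + 100 + 100 + 100 = 1800 MB.
Lower bound: ⌈1800/900⌉ = 2 discs.
A packing using 2 discs:
  disc 1: 700 + 100 + 100 = 900
  disc 2: 300 + 250 + 250 + 100 = 900
This matches the lower bound, so 2 is optimal.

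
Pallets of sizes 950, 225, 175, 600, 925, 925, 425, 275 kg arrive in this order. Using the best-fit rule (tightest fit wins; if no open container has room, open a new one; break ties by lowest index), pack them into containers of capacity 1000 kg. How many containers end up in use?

5

  950 → container 1 (new)  [load 950/1000]
  225 → container 2 (new)  [load 225/1000]
  175 → container 2  [load 400/1000]
  600 → container 2  [load 1000/1000]
  925 → container 3 (new)  [load 925/1000]
  925 → container 4 (new)  [load 925/1000]
  425 → container 5 (new)  [load 425/1000]
  275 → container 5  [load 700/1000]
5 containers opened.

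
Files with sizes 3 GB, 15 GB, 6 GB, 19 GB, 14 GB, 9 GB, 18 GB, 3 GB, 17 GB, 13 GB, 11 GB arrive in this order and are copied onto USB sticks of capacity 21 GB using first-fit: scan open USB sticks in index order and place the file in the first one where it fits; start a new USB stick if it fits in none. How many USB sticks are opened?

7

  3 → USB stick 1 (new)  [load 3/21]
  15 → USB stick 1  [load 18/21]
  6 → USB stick 2 (new)  [load 6/21]
  19 → USB stick 3 (new)  [load 19/21]
  14 → USB stick 2  [load 20/21]
  9 → USB stick 4 (new)  [load 9/21]
  18 → USB stick 5 (new)  [load 18/21]
  3 → USB stick 1  [load 21/21]
  17 → USB stick 6 (new)  [load 17/21]
  13 → USB stick 7 (new)  [load 13/21]
  11 → USB stick 4  [load 20/21]
7 USB sticks opened.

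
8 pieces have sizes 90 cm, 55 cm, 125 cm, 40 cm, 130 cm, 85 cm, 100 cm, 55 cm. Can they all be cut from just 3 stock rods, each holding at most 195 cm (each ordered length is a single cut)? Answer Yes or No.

No

Total = 680 cm; ⌈680/195⌉ = 4.
At least 4 stock rods are required, but only 3 are allowed.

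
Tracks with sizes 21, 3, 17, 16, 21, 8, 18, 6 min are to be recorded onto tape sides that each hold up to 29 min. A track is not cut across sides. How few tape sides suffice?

Total = 21 + 21 + 18 + 17 + 16 + 8 + 6 + 3 = 110 min.
Lower bound: ⌈110/29⌉ = 4 tape sides.
Also, 5 tracks each exceed 29/2 min, and no two of those can share a side, so at least 5 tape sides are needed.
A packing using 5 tape sides:
  side 1: 21 + 8 = 29
  side 2: 21 + 6 = 27
  side 3: 18 + 3 = 21
  side 4: 17 = 17
  side 5: 16 = 16
This matches the lower bound, so 5 is optimal.

5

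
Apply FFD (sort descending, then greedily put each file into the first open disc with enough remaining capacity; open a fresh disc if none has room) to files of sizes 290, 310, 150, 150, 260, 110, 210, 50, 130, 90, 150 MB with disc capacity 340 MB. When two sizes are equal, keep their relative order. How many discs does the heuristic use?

Sorted descending: 310, 290, 260, 210, 150, 150, 150, 130, 110, 90, 50.
  310 → disc 1 (new)  [load 310/340]
  290 → disc 2 (new)  [load 290/340]
  260 → disc 3 (new)  [load 260/340]
  210 → disc 4 (new)  [load 210/340]
  150 → disc 5 (new)  [load 150/340]
  150 → disc 5  [load 300/340]
  150 → disc 6 (new)  [load 150/340]
  130 → disc 4  [load 340/340]
  110 → disc 6  [load 260/340]
  90 → disc 7 (new)  [load 90/340]
  50 → disc 2  [load 340/340]
7 discs opened.

7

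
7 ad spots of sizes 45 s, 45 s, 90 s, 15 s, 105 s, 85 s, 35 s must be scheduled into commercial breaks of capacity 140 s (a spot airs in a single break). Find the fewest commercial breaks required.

4

Total = 105 + 90 + 85 + 45 + 45 + 35 + 15 = 420 s.
Lower bound: ⌈420/140⌉ = 3 commercial breaks.
A packing using 4 commercial breaks:
  break 1: 105 + 35 = 140
  break 2: 90 + 45 = 135
  break 3: 85 + 45 = 130
  break 4: 15 = 15
No arrangement into 3 commercial breaks stays within capacity, so 4 is optimal.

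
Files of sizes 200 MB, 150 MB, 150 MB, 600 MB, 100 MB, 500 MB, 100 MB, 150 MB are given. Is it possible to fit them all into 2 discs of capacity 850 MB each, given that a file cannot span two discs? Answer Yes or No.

No

Total = 1950 MB; ⌈1950/850⌉ = 3.
At least 3 discs are required, but only 2 are allowed.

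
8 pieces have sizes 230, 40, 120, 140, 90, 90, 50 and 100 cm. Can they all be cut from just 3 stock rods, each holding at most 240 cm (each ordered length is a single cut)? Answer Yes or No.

No

Total = 860 cm; ⌈860/240⌉ = 4.
At least 4 stock rods are required, but only 3 are allowed.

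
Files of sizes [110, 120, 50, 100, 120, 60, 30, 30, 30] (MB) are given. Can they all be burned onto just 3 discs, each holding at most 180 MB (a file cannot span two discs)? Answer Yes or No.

Total = 650 MB; ⌈650/180⌉ = 4.
At least 4 discs are required, but only 3 are allowed.

No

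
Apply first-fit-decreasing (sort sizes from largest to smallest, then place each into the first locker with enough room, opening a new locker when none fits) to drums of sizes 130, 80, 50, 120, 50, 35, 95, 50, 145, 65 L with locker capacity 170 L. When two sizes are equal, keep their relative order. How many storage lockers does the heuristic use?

6

Sorted descending: 145, 130, 120, 95, 80, 65, 50, 50, 50, 35.
  145 → locker 1 (new)  [load 145/170]
  130 → locker 2 (new)  [load 130/170]
  120 → locker 3 (new)  [load 120/170]
  95 → locker 4 (new)  [load 95/170]
  80 → locker 5 (new)  [load 80/170]
  65 → locker 4  [load 160/170]
  50 → locker 3  [load 170/170]
  50 → locker 5  [load 130/170]
  50 → locker 6 (new)  [load 50/170]
  35 → locker 2  [load 165/170]
6 storage lockers opened.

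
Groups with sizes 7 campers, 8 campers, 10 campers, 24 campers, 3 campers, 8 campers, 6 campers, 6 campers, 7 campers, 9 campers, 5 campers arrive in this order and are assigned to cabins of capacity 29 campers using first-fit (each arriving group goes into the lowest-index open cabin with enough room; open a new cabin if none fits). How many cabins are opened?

  7 → cabin 1 (new)  [load 7/29]
  8 → cabin 1  [load 15/29]
  10 → cabin 1  [load 25/29]
  24 → cabin 2 (new)  [load 24/29]
  3 → cabin 1  [load 28/29]
  8 → cabin 3 (new)  [load 8/29]
  6 → cabin 3  [load 14/29]
  6 → cabin 3  [load 20/29]
  7 → cabin 3  [load 27/29]
  9 → cabin 4 (new)  [load 9/29]
  5 → cabin 2  [load 29/29]
4 cabins opened.

4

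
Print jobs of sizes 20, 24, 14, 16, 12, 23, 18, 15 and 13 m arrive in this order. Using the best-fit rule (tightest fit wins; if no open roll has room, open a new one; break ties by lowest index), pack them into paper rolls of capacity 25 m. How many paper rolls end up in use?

  20 → roll 1 (new)  [load 20/25]
  24 → roll 2 (new)  [load 24/25]
  14 → roll 3 (new)  [load 14/25]
  16 → roll 4 (new)  [load 16/25]
  12 → roll 5 (new)  [load 12/25]
  23 → roll 6 (new)  [load 23/25]
  18 → roll 7 (new)  [load 18/25]
  15 → roll 8 (new)  [load 15/25]
  13 → roll 5  [load 25/25]
8 paper rolls opened.

8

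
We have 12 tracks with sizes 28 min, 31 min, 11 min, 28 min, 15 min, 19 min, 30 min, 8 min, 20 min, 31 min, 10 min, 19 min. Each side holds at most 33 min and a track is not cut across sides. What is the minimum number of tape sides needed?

9

Total = 31 + 31 + 30 + 28 + 28 + 20 + 19 + 19 + 15 + 11 + 10 + 8 = 250 min.
Lower bound: ⌈250/33⌉ = 8 tape sides.
A packing using 9 tape sides:
  side 1: 31 = 31
  side 2: 31 = 31
  side 3: 30 = 30
  side 4: 28 = 28
  side 5: 28 = 28
  side 6: 20 + 11 = 31
  side 7: 19 + 10 = 29
  side 8: 19 + 8 = 27
  side 9: 15 = 15
No arrangement into 8 tape sides stays within capacity, so 9 is optimal.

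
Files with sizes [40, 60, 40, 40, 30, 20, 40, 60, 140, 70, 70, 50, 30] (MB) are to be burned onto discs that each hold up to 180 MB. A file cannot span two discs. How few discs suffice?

Total = 140 + 70 + 70 + 60 + 60 + 50 + 40 + 40 + 40 + 40 + 30 + 30 + 20 = 690 MB.
Lower bound: ⌈690/180⌉ = 4 discs.
A packing using 4 discs:
  disc 1: 140 + 40 = 180
  disc 2: 70 + 70 + 40 = 180
  disc 3: 60 + 60 + 50 = 170
  disc 4: 40 + 40 + 30 + 30 + 20 = 160
This matches the lower bound, so 4 is optimal.

4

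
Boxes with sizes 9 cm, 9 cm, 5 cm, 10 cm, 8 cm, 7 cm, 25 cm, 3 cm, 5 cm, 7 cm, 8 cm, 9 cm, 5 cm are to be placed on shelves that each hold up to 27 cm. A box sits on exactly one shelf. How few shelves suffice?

5

Total = 25 + 10 + 9 + 9 + 9 + 8 + 8 + 7 + 7 + 5 + 5 + 5 + 3 = 110 cm.
Lower bound: ⌈110/27⌉ = 5 shelves.
A packing using 5 shelves:
  shelf 1: 25 = 25
  shelf 2: 10 + 9 + 8 = 27
  shelf 3: 9 + 9 + 8 = 26
  shelf 4: 7 + 7 + 5 + 5 + 3 = 27
  shelf 5: 5 = 5
This matches the lower bound, so 5 is optimal.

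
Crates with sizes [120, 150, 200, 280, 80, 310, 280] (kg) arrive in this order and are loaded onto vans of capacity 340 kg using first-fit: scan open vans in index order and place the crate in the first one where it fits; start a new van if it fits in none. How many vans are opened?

5

  120 → van 1 (new)  [load 120/340]
  150 → van 1  [load 270/340]
  200 → van 2 (new)  [load 200/340]
  280 → van 3 (new)  [load 280/340]
  80 → van 2  [load 280/340]
  310 → van 4 (new)  [load 310/340]
  280 → van 5 (new)  [load 280/340]
5 vans opened.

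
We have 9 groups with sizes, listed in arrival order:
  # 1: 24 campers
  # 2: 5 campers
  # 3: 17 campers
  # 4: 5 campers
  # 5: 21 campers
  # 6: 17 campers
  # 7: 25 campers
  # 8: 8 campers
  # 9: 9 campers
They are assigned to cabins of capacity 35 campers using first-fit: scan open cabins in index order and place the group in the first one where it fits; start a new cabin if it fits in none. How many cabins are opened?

  24 → cabin 1 (new)  [load 24/35]
  5 → cabin 1  [load 29/35]
  17 → cabin 2 (new)  [load 17/35]
  5 → cabin 1  [load 34/35]
  21 → cabin 3 (new)  [load 21/35]
  17 → cabin 2  [load 34/35]
  25 → cabin 4 (new)  [load 25/35]
  8 → cabin 3  [load 29/35]
  9 → cabin 4  [load 34/35]
4 cabins opened.

4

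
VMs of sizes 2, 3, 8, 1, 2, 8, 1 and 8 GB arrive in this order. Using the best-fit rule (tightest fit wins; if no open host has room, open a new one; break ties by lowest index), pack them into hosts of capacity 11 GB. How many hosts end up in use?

4

  2 → host 1 (new)  [load 2/11]
  3 → host 1  [load 5/11]
  8 → host 2 (new)  [load 8/11]
  1 → host 2  [load 9/11]
  2 → host 2  [load 11/11]
  8 → host 3 (new)  [load 8/11]
  1 → host 3  [load 9/11]
  8 → host 4 (new)  [load 8/11]
4 hosts opened.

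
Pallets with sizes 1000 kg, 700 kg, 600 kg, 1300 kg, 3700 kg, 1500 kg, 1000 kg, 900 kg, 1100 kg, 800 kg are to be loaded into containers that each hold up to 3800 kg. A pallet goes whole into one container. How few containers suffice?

4

Total = 3700 + 1500 + 1300 + 1100 + 1000 + 1000 + 900 + 800 + 700 + 600 = 12600 kg.
Lower bound: ⌈12600/3800⌉ = 4 containers.
A packing using 4 containers:
  container 1: 3700 = 3700
  container 2: 1500 + 1300 + 1000 = 3800
  container 3: 1100 + 1000 + 900 + 800 = 3800
  container 4: 700 + 600 = 1300
This matches the lower bound, so 4 is optimal.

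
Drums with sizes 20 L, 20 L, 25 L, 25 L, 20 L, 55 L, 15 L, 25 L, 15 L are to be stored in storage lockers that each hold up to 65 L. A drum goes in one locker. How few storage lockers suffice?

4

Total = 55 + 25 + 25 + 25 + 20 + 20 + 20 + 15 + 15 = 220 L.
Lower bound: ⌈220/65⌉ = 4 storage lockers.
A packing using 4 storage lockers:
  locker 1: 55 = 55
  locker 2: 25 + 25 + 15 = 65
  locker 3: 25 + 20 + 20 = 65
  locker 4: 20 + 15 = 35
This matches the lower bound, so 4 is optimal.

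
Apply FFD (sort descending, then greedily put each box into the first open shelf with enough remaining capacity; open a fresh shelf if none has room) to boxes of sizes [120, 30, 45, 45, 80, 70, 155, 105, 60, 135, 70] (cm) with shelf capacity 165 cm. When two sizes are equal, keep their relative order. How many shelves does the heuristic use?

6

Sorted descending: 155, 135, 120, 105, 80, 70, 70, 60, 45, 45, 30.
  155 → shelf 1 (new)  [load 155/165]
  135 → shelf 2 (new)  [load 135/165]
  120 → shelf 3 (new)  [load 120/165]
  105 → shelf 4 (new)  [load 105/165]
  80 → shelf 5 (new)  [load 80/165]
  70 → shelf 5  [load 150/165]
  70 → shelf 6 (new)  [load 70/165]
  60 → shelf 4  [load 165/165]
  45 → shelf 3  [load 165/165]
  45 → shelf 6  [load 115/165]
  30 → shelf 2  [load 165/165]
6 shelves opened.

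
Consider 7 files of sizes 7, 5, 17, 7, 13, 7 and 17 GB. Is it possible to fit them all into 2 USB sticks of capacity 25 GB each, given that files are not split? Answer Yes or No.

No

Total = 73 GB; ⌈73/25⌉ = 3.
At least 3 USB sticks are required, but only 2 are allowed.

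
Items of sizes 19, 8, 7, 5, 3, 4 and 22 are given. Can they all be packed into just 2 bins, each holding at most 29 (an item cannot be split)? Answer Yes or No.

Total = 68; ⌈68/29⌉ = 3.
At least 3 bins are required, but only 2 are allowed.

No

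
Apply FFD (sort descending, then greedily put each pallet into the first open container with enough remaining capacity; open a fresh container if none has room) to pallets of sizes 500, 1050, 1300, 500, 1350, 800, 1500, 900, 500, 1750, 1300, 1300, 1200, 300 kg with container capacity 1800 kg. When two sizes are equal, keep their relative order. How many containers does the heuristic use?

Sorted descending: 1750, 1500, 1350, 1300, 1300, 1300, 1200, 1050, 900, 800, 500, 500, 500, 300.
  1750 → container 1 (new)  [load 1750/1800]
  1500 → container 2 (new)  [load 1500/1800]
  1350 → container 3 (new)  [load 1350/1800]
  1300 → container 4 (new)  [load 1300/1800]
  1300 → container 5 (new)  [load 1300/1800]
  1300 → container 6 (new)  [load 1300/1800]
  1200 → container 7 (new)  [load 1200/1800]
  1050 → container 8 (new)  [load 1050/1800]
  900 → container 9 (new)  [load 900/1800]
  800 → container 9  [load 1700/1800]
  500 → container 4  [load 1800/1800]
  500 → container 5  [load 1800/1800]
  500 → container 6  [load 1800/1800]
  300 → container 2  [load 1800/1800]
9 containers opened.

9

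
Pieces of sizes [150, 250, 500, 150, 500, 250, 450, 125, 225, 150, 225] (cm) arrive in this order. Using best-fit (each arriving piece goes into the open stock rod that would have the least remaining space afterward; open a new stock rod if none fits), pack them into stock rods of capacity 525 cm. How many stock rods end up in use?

  150 → stock rod 1 (new)  [load 150/525]
  250 → stock rod 1  [load 400/525]
  500 → stock rod 2 (new)  [load 500/525]
  150 → stock rod 3 (new)  [load 150/525]
  500 → stock rod 4 (new)  [load 500/525]
  250 → stock rod 3  [load 400/525]
  450 → stock rod 5 (new)  [load 450/525]
  125 → stock rod 1  [load 525/525]
  225 → stock rod 6 (new)  [load 225/525]
  150 → stock rod 6  [load 375/525]
  225 → stock rod 7 (new)  [load 225/525]
7 stock rods opened.

7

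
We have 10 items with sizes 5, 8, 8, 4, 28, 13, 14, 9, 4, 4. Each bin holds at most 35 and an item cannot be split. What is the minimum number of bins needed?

3

Total = 28 + 14 + 13 + 9 + 8 + 8 + 5 + 4 + 4 + 4 = 97.
Lower bound: ⌈97/35⌉ = 3 bins.
A packing using 3 bins:
  bin 1: 28 + 5 = 33
  bin 2: 14 + 13 + 8 = 35
  bin 3: 9 + 8 + 4 + 4 + 4 = 29
This matches the lower bound, so 3 is optimal.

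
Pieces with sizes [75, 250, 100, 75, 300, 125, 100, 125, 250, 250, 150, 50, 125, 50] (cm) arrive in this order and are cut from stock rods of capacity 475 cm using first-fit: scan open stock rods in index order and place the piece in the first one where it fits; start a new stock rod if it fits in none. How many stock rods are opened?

  75 → stock rod 1 (new)  [load 75/475]
  250 → stock rod 1  [load 325/475]
  100 → stock rod 1  [load 425/475]
  75 → stock rod 2 (new)  [load 75/475]
  300 → stock rod 2  [load 375/475]
  125 → stock rod 3 (new)  [load 125/475]
  100 → stock rod 2  [load 475/475]
  125 → stock rod 3  [load 250/475]
  250 → stock rod 4 (new)  [load 250/475]
  250 → stock rod 5 (new)  [load 250/475]
  150 → stock rod 3  [load 400/475]
  50 → stock rod 1  [load 475/475]
  125 → stock rod 4  [load 375/475]
  50 → stock rod 3  [load 450/475]
5 stock rods opened.

5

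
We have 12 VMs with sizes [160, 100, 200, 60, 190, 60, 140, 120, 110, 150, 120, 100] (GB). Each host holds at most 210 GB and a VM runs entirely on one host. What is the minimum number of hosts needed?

Total = 200 + 190 + 160 + 150 + 140 + 120 + 120 + 110 + 100 + 100 + 60 + 60 = 1510 GB.
Lower bound: ⌈1510/210⌉ = 8 hosts.
A packing using 9 hosts:
  host 1: 200 = 200
  host 2: 190 = 190
  host 3: 160 = 160
  host 4: 150 + 60 = 210
  host 5: 140 + 60 = 200
  host 6: 120 = 120
  host 7: 120 = 120
  host 8: 110 + 100 = 210
  host 9: 100 = 100
No arrangement into 8 hosts stays within capacity, so 9 is optimal.

9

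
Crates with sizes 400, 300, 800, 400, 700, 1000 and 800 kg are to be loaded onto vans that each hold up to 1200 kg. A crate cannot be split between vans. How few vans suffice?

Total = 1000 + 800 + 800 + 700 + 400 + 400 + 300 = 4400 kg.
Lower bound: ⌈4400/1200⌉ = 4 vans.
A packing using 4 vans:
  van 1: 1000 = 1000
  van 2: 800 + 400 = 1200
  van 3: 800 + 400 = 1200
  van 4: 700 + 300 = 1000
This matches the lower bound, so 4 is optimal.

4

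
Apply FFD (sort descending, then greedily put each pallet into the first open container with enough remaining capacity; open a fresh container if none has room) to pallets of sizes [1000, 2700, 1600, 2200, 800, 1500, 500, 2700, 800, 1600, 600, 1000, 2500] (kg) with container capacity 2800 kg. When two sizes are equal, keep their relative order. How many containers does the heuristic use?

Sorted descending: 2700, 2700, 2500, 2200, 1600, 1600, 1500, 1000, 1000, 800, 800, 600, 500.
  2700 → container 1 (new)  [load 2700/2800]
  2700 → container 2 (new)  [load 2700/2800]
  2500 → container 3 (new)  [load 2500/2800]
  2200 → container 4 (new)  [load 2200/2800]
  1600 → container 5 (new)  [load 1600/2800]
  1600 → container 6 (new)  [load 1600/2800]
  1500 → container 7 (new)  [load 1500/2800]
  1000 → container 5  [load 2600/2800]
  1000 → container 6  [load 2600/2800]
  800 → container 7  [load 2300/2800]
  800 → container 8 (new)  [load 800/2800]
  600 → container 4  [load 2800/2800]
  500 → container 7  [load 2800/2800]
8 containers opened.

8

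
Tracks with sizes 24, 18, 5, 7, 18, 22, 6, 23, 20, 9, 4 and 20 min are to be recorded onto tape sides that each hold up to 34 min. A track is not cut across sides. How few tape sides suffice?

7

Total = 24 + 23 + 22 + 20 + 20 + 18 + 18 + 9 + 7 + 6 + 5 + 4 = 176 min.
Lower bound: ⌈176/34⌉ = 6 tape sides.
Also, 7 tracks each exceed 17 min, and no two of those can share a side, so at least 7 tape sides are needed.
A packing using 7 tape sides:
  side 1: 24 + 9 = 33
  side 2: 23 + 7 + 4 = 34
  side 3: 22 + 6 + 5 = 33
  side 4: 20 = 20
  side 5: 20 = 20
  side 6: 18 = 18
  side 7: 18 = 18
This matches the lower bound, so 7 is optimal.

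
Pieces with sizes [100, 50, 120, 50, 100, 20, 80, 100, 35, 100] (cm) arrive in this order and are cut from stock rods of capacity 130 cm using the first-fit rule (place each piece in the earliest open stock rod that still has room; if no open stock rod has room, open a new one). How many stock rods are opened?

7

  100 → stock rod 1 (new)  [load 100/130]
  50 → stock rod 2 (new)  [load 50/130]
  120 → stock rod 3 (new)  [load 120/130]
  50 → stock rod 2  [load 100/130]
  100 → stock rod 4 (new)  [load 100/130]
  20 → stock rod 1  [load 120/130]
  80 → stock rod 5 (new)  [load 80/130]
  100 → stock rod 6 (new)  [load 100/130]
  35 → stock rod 5  [load 115/130]
  100 → stock rod 7 (new)  [load 100/130]
7 stock rods opened.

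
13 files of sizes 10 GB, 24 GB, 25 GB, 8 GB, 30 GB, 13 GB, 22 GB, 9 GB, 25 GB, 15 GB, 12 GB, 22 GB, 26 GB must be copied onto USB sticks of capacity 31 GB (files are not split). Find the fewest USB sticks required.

9

Total = 30 + 26 + 25 + 25 + 24 + 22 + 22 + 15 + 13 + 12 + 10 + 9 + 8 = 241 GB.
Lower bound: ⌈241/31⌉ = 8 USB sticks.
A packing using 9 USB sticks:
  USB stick 1: 30 = 30
  USB stick 2: 26 = 26
  USB stick 3: 25 = 25
  USB stick 4: 25 = 25
  USB stick 5: 24 = 24
  USB stick 6: 22 + 9 = 31
  USB stick 7: 22 + 8 = 30
  USB stick 8: 15 + 13 = 28
  USB stick 9: 12 + 10 = 22
No arrangement into 8 USB sticks stays within capacity, so 9 is optimal.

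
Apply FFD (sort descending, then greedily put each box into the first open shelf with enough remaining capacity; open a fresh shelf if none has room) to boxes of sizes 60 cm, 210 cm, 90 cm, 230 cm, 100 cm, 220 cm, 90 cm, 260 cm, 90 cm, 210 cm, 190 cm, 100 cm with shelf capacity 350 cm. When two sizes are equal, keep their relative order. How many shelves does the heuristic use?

6

Sorted descending: 260, 230, 220, 210, 210, 190, 100, 100, 90, 90, 90, 60.
  260 → shelf 1 (new)  [load 260/350]
  230 → shelf 2 (new)  [load 230/350]
  220 → shelf 3 (new)  [load 220/350]
  210 → shelf 4 (new)  [load 210/350]
  210 → shelf 5 (new)  [load 210/350]
  190 → shelf 6 (new)  [load 190/350]
  100 → shelf 2  [load 330/350]
  100 → shelf 3  [load 320/350]
  90 → shelf 1  [load 350/350]
  90 → shelf 4  [load 300/350]
  90 → shelf 5  [load 300/350]
  60 → shelf 6  [load 250/350]
6 shelves opened.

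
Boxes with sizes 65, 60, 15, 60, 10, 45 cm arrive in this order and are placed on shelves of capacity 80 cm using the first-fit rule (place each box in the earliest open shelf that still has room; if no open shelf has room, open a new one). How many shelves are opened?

  65 → shelf 1 (new)  [load 65/80]
  60 → shelf 2 (new)  [load 60/80]
  15 → shelf 1  [load 80/80]
  60 → shelf 3 (new)  [load 60/80]
  10 → shelf 2  [load 70/80]
  45 → shelf 4 (new)  [load 45/80]
4 shelves opened.

4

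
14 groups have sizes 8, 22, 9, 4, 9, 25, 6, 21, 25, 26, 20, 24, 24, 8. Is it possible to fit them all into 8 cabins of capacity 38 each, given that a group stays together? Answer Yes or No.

A valid assignment using 8 cabins:
  cabin 1: 26 + 9 = 35
  cabin 2: 25 + 9 + 4 = 38
  cabin 3: 25 + 8 = 33
  cabin 4: 24 + 8 + 6 = 38
  cabin 5: 24 = 24
  cabin 6: 22 = 22
  cabin 7: 21 = 21
  cabin 8: 20 = 20
Every load is within 38, so 8 cabins suffice.

Yes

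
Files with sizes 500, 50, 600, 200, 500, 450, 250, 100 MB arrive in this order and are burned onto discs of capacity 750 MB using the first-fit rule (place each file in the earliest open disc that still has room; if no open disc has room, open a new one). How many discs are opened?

  500 → disc 1 (new)  [load 500/750]
  50 → disc 1  [load 550/750]
  600 → disc 2 (new)  [load 600/750]
  200 → disc 1  [load 750/750]
  500 → disc 3 (new)  [load 500/750]
  450 → disc 4 (new)  [load 450/750]
  250 → disc 3  [load 750/750]
  100 → disc 2  [load 700/750]
4 discs opened.

4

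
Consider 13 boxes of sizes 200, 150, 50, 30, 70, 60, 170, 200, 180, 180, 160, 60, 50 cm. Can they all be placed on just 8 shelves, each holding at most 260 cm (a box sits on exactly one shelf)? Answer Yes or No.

Yes

A valid assignment using 7 shelves:
  shelf 1: 200 + 60 = 260
  shelf 2: 200 + 60 = 260
  shelf 3: 180 + 70 = 250
  shelf 4: 180 + 50 + 30 = 260
  shelf 5: 170 + 50 = 220
  shelf 6: 160 = 160
  shelf 7: 150 = 150
That uses only 7 ≤ 8, so 8 shelves are enough.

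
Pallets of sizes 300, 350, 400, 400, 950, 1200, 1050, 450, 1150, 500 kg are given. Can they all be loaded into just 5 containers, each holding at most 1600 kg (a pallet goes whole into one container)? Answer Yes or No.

A valid assignment using 5 containers:
  container 1: 1200 + 400 = 1600
  container 2: 1150 + 450 = 1600
  container 3: 1050 + 500 = 1550
  container 4: 950 + 400 = 1350
  container 5: 350 + 300 = 650
Every load is within 1600 kg, so 5 containers suffice.

Yes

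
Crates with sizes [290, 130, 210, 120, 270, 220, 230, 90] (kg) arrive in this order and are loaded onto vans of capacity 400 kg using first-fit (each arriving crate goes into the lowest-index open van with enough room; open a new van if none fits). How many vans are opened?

  290 → van 1 (new)  [load 290/400]
  130 → van 2 (new)  [load 130/400]
  210 → van 2  [load 340/400]
  120 → van 3 (new)  [load 120/400]
  270 → van 3  [load 390/400]
  220 → van 4 (new)  [load 220/400]
  230 → van 5 (new)  [load 230/400]
  90 → van 1  [load 380/400]
5 vans opened.

5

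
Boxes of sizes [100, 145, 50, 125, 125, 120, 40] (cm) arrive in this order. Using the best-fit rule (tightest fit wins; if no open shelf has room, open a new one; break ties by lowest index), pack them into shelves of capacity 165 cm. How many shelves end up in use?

  100 → shelf 1 (new)  [load 100/165]
  145 → shelf 2 (new)  [load 145/165]
  50 → shelf 1  [load 150/165]
  125 → shelf 3 (new)  [load 125/165]
  125 → shelf 4 (new)  [load 125/165]
  120 → shelf 5 (new)  [load 120/165]
  40 → shelf 3  [load 165/165]
5 shelves opened.

5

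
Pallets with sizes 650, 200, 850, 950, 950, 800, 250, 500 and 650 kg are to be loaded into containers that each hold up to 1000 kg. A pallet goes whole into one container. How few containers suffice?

Total = 950 + 950 + 850 + 800 + 650 + 650 + 500 + 250 + 200 = 5800 kg.
Lower bound: ⌈5800/1000⌉ = 6 containers.
A packing using 7 containers:
  container 1: 950 = 950
  container 2: 950 = 950
  container 3: 850 = 850
  container 4: 800 + 200 = 1000
  container 5: 650 + 250 = 900
  container 6: 650 = 650
  container 7: 500 = 500
No arrangement into 6 containers stays within capacity, so 7 is optimal.

7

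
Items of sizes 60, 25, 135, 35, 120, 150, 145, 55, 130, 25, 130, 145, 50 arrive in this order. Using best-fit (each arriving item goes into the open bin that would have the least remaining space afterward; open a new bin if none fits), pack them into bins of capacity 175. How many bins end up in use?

  60 → bin 1 (new)  [load 60/175]
  25 → bin 1  [load 85/175]
  135 → bin 2 (new)  [load 135/175]
  35 → bin 2  [load 170/175]
  120 → bin 3 (new)  [load 120/175]
  150 → bin 4 (new)  [load 150/175]
  145 → bin 5 (new)  [load 145/175]
  55 → bin 3  [load 175/175]
  130 → bin 6 (new)  [load 130/175]
  25 → bin 4  [load 175/175]
  130 → bin 7 (new)  [load 130/175]
  145 → bin 8 (new)  [load 145/175]
  50 → bin 1  [load 135/175]
8 bins opened.

8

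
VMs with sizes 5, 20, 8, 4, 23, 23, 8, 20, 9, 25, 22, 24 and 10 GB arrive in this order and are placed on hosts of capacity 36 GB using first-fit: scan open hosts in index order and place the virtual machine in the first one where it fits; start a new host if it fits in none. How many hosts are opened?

7

  5 → host 1 (new)  [load 5/36]
  20 → host 1  [load 25/36]
  8 → host 1  [load 33/36]
  4 → host 2 (new)  [load 4/36]
  23 → host 2  [load 27/36]
  23 → host 3 (new)  [load 23/36]
  8 → host 2  [load 35/36]
  20 → host 4 (new)  [load 20/36]
  9 → host 3  [load 32/36]
  25 → host 5 (new)  [load 25/36]
  22 → host 6 (new)  [load 22/36]
  24 → host 7 (new)  [load 24/36]
  10 → host 4  [load 30/36]
7 hosts opened.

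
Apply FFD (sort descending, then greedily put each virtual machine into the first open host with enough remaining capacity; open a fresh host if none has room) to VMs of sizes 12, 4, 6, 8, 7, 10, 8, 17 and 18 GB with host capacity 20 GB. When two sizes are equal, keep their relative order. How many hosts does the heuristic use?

Sorted descending: 18, 17, 12, 10, 8, 8, 7, 6, 4.
  18 → host 1 (new)  [load 18/20]
  17 → host 2 (new)  [load 17/20]
  12 → host 3 (new)  [load 12/20]
  10 → host 4 (new)  [load 10/20]
  8 → host 3  [load 20/20]
  8 → host 4  [load 18/20]
  7 → host 5 (new)  [load 7/20]
  6 → host 5  [load 13/20]
  4 → host 5  [load 17/20]
5 hosts opened.

5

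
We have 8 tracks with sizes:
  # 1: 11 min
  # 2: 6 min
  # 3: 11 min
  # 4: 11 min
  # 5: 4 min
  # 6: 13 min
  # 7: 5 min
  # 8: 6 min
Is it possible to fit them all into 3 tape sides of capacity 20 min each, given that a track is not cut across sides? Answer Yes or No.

No

Total = 67 min; ⌈67/20⌉ = 4.
At least 4 tape sides are required, but only 3 are allowed.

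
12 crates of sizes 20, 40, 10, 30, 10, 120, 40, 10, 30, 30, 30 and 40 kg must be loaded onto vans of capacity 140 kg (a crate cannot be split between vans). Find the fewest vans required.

3

Total = 120 + 40 + 40 + 40 + 30 + 30 + 30 + 30 + 20 + 10 + 10 + 10 = 410 kg.
Lower bound: ⌈410/140⌉ = 3 vans.
A packing using 3 vans:
  van 1: 120 + 20 = 140
  van 2: 40 + 40 + 40 + 10 + 10 = 140
  van 3: 30 + 30 + 30 + 30 + 10 = 130
This matches the lower bound, so 3 is optimal.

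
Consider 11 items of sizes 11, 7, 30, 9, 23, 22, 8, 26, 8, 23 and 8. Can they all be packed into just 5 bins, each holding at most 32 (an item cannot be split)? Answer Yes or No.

No

Total = 175; ⌈175/32⌉ = 6.
At least 6 bins are required, but only 5 are allowed.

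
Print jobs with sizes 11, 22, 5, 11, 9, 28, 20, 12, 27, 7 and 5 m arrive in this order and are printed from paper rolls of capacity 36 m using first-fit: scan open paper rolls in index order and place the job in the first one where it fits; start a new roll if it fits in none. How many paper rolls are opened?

  11 → roll 1 (new)  [load 11/36]
  22 → roll 1  [load 33/36]
  5 → roll 2 (new)  [load 5/36]
  11 → roll 2  [load 16/36]
  9 → roll 2  [load 25/36]
  28 → roll 3 (new)  [load 28/36]
  20 → roll 4 (new)  [load 20/36]
  12 → roll 4  [load 32/36]
  27 → roll 5 (new)  [load 27/36]
  7 → roll 2  [load 32/36]
  5 → roll 3  [load 33/36]
5 paper rolls opened.

5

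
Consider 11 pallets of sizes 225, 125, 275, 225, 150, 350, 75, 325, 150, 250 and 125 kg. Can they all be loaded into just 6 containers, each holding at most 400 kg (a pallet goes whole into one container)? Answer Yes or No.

Yes

A valid assignment using 6 containers:
  container 1: 350 = 350
  container 2: 325 + 75 = 400
  container 3: 275 + 125 = 400
  container 4: 250 + 150 = 400
  container 5: 225 + 150 = 375
  container 6: 225 + 125 = 350
Every load is within 400 kg, so 6 containers suffice.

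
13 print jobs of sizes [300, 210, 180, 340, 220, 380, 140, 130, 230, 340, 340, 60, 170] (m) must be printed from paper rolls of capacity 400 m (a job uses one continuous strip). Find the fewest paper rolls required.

9

Total = 380 + 340 + 340 + 340 + 300 + 230 + 220 + 210 + 180 + 170 + 140 + 130 + 60 = 3040 m.
Lower bound: ⌈3040/400⌉ = 8 paper rolls.
A packing using 9 paper rolls:
  roll 1: 380 = 380
  roll 2: 340 + 60 = 400
  roll 3: 340 = 340
  roll 4: 340 = 340
  roll 5: 300 = 300
  roll 6: 230 + 170 = 400
  roll 7: 220 + 180 = 400
  roll 8: 210 + 140 = 350
  roll 9: 130 = 130
No arrangement into 8 paper rolls stays within capacity, so 9 is optimal.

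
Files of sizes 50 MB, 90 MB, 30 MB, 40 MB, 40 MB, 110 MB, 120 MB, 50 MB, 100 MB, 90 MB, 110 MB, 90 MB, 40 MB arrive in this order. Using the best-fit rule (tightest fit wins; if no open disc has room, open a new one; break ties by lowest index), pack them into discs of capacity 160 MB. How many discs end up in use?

  50 → disc 1 (new)  [load 50/160]
  90 → disc 1  [load 140/160]
  30 → disc 2 (new)  [load 30/160]
  40 → disc 2  [load 70/160]
  40 → disc 2  [load 110/160]
  110 → disc 3 (new)  [load 110/160]
  120 → disc 4 (new)  [load 120/160]
  50 → disc 2  [load 160/160]
  100 → disc 5 (new)  [load 100/160]
  90 → disc 6 (new)  [load 90/160]
  110 → disc 7 (new)  [load 110/160]
  90 → disc 8 (new)  [load 90/160]
  40 → disc 4  [load 160/160]
8 discs opened.

8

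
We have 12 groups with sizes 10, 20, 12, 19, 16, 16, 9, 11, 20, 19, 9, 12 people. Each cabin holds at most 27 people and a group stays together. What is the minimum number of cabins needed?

8

Total = 20 + 20 + 19 + 19 + 16 + 16 + 12 + 12 + 11 + 10 + 9 + 9 = 173 people.
Lower bound: ⌈173/27⌉ = 7 cabins.
A packing using 8 cabins:
  cabin 1: 20 = 20
  cabin 2: 20 = 20
  cabin 3: 19 = 19
  cabin 4: 19 = 19
  cabin 5: 16 + 11 = 27
  cabin 6: 16 + 10 = 26
  cabin 7: 12 + 12 = 24
  cabin 8: 9 + 9 = 18
No arrangement into 7 cabins stays within capacity, so 8 is optimal.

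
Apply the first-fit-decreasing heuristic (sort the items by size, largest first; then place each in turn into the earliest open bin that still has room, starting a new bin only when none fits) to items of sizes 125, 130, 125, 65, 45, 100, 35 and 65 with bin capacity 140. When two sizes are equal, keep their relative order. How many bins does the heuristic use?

6

Sorted descending: 130, 125, 125, 100, 65, 65, 45, 35.
  130 → bin 1 (new)  [load 130/140]
  125 → bin 2 (new)  [load 125/140]
  125 → bin 3 (new)  [load 125/140]
  100 → bin 4 (new)  [load 100/140]
  65 → bin 5 (new)  [load 65/140]
  65 → bin 5  [load 130/140]
  45 → bin 6 (new)  [load 45/140]
  35 → bin 4  [load 135/140]
6 bins opened.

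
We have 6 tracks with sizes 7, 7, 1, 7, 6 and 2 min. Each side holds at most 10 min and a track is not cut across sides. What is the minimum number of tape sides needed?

Total = 7 + 7 + 7 + 6 + 2 + 1 = 30 min.
Lower bound: ⌈30/10⌉ = 3 tape sides.
Also, 4 tracks each exceed 5 min, and no two of those can share a side, so at least 4 tape sides are needed.
A packing using 4 tape sides:
  side 1: 7 + 2 + 1 = 10
  side 2: 7 = 7
  side 3: 7 = 7
  side 4: 6 = 6
This matches the lower bound, so 4 is optimal.

4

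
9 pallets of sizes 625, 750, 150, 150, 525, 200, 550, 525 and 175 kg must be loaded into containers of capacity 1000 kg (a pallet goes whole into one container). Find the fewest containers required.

5

Total = 750 + 625 + 550 + 525 + 525 + 200 + 175 + 150 + 150 = 3650 kg.
Lower bound: ⌈3650/1000⌉ = 4 containers.
Also, 5 pallets each exceed 500 kg, and no two of those can share a container, so at least 5 containers are needed.
A packing using 5 containers:
  container 1: 750 + 200 = 950
  container 2: 625 + 175 + 150 = 950
  container 3: 550 + 150 = 700
  container 4: 525 = 525
  container 5: 525 = 525
This matches the lower bound, so 5 is optimal.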